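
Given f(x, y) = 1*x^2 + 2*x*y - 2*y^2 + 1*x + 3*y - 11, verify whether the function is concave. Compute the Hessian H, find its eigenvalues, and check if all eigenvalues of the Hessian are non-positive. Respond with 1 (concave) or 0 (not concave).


The Hessian of f(x,y) = 1*x^2 + 2*x*y - 2*y^2 + 1*x + 3*y - 11 is:
H = [[2, 2], [2, -4]]
Trace = 2 - 4 = -2
Determinant = 2*-4 - (2)^2 = -12
Discriminant = (-2)^2 - 4*-12 = 52.0
Eigenvalues: lambda_1 = -4.6056, lambda_2 = 2.6056
The function is not concave.

0


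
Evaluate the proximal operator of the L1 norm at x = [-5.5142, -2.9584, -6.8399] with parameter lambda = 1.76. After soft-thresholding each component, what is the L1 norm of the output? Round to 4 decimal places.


Soft-thresholding with lambda = 1.76:
prox(-5.5142) = sign(-5.5142)*max(|-5.5142| - 1.76, 0) = -3.7542
prox(-2.9584) = sign(-2.9584)*max(|-2.9584| - 1.76, 0) = -1.1984
prox(-6.8399) = sign(-6.8399)*max(|-6.8399| - 1.76, 0) = -5.0799
prox(x) = [-3.7542, -1.1984, -5.0799]
||prox(x)||_1 = 3.7542 + 1.1984 + 5.0799 = 10.0325


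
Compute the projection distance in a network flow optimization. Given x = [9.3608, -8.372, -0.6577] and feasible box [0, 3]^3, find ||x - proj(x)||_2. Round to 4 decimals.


Project each component onto [0, 3].
clip(9.3608) = 3.0, clip(-8.372) = 0.0, clip(-0.6577) = 0.0
Projection = [3.0, 0.0, 0.0]
Squared diffs: [40.4598, 70.0904, 0.4326]
Distance = sqrt(110.9828) = 10.5348


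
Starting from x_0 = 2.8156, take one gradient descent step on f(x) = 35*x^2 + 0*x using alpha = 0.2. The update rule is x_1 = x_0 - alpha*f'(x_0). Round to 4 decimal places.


We compute the gradient at x_0 and apply the update.
f'(x) = 70*x + 0
f'(2.8156) = 70*2.8156 + 0 = 197.092
x_1 = 2.8156 - 0.2*197.092 = -36.6028


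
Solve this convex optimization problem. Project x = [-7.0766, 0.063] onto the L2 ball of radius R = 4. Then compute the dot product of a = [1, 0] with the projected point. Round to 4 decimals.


Step 1: Compute ||x|| (intermediates to 6 decimals).
||x|| = sqrt((-7.0766)^2 + 0.063^2) = 7.07688
Step 2: Project.
Since ||x|| > R, scale = R/||x|| = 4/7.07688 = 0.565221, proj(x) = scale * x
proj(x) = [-3.999843, 0.035609]
Step 3: Dot product.
a^T * proj(x) = 1*(-3.999843) + 0*0.035609 = -3.9998


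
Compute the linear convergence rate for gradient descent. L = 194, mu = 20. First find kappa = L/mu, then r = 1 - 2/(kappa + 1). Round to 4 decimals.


Step 1: Compute the condition number.
kappa = L/mu = 194/20 = 9.7
Step 2: Compute the convergence rate.
r = 1 - 2/(kappa + 1) = 1 - 2*mu/(L + mu) = (L - mu)/(L + mu) = 174/214 = 0.8131


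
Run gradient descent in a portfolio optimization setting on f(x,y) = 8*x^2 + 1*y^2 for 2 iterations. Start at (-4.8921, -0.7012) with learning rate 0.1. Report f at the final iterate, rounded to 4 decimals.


Gradient descent on f(x,y) = 8*x^2 + 1*y^2.
Starting point: (-4.8921, -0.7012), alpha = 0.1
Step 1: grad_x = 2*8*-4.8921 = -78.2736, grad_y = 2*1*-0.7012 = -1.4024
  x_1 = -4.8921 - 0.1*-78.2736 = 2.9353
  y_1 = -0.7012 - 0.1*-1.4024 = -0.561
Step 2: grad_x = 2*8*2.9353 = 46.9642, grad_y = 2*1*-0.561 = -1.1219
  x_2 = 2.9353 - 0.1*46.9642 = -1.7612
  y_2 = -0.561 - 0.1*-1.1219 = -0.4488
f(-1.7612, -0.4488) = 8*(-1.7612)^2 + 1*(-0.4488)^2 = 25.0148


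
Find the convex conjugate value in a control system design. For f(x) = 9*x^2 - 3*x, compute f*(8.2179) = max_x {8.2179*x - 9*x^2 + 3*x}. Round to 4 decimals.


f*(y) = sup_x {y*x - a*x^2 - b*x} = sup_x {(y-b)*x - a*x^2}
FOC: (y - b) - 2a*x = 0 => x* = (y - b)/(2a)
x* = (8.2179 + 3)/(2*9) = 0.6232
f*(8.2179) = (y-b)^2/(4a) = (8.2179 + 3)^2/(4*9)
= 125.8413/36 = 3.4956


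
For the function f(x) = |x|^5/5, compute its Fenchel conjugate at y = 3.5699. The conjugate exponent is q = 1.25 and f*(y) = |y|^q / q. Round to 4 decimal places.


The conjugate exponent q satisfies 1/p + 1/q = 1.
p = 5, so q = 5/(5 - 1) = 1.25
|y|^q = 3.5699^1.25 = 4.907
f*(3.5699) = 4.907 / 1.25 = 3.9256


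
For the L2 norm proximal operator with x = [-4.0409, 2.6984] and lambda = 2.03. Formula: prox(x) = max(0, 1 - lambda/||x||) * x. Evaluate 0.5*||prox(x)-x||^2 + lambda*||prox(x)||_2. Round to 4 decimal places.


Step 1: Compute ||x||.
||x|| = 4.859
Step 2: Compute scaling factor.
scale = max(0, 1 - 2.03/4.859) = 0.5822
Step 3: prox(x) = [-2.3527, 1.5711]
||prox(x)|| = 2.829
Step 4: Proximal objective.
0.5*||prox-x||^2 = 2.0605
lambda*||prox|| = 5.7429
Total = 7.8034


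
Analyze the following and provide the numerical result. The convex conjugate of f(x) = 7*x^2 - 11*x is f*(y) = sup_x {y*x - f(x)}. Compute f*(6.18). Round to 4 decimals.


f*(y) = sup_x {y*x - a*x^2 - b*x} = sup_x {(y-b)*x - a*x^2}
FOC: (y - b) - 2a*x = 0 => x* = (y - b)/(2a)
x* = (6.18 + 11)/(2*7) = 1.2271
f*(6.18) = (y-b)^2/(4a) = (6.18 + 11)^2/(4*7)
= 295.1524/28 = 10.5412


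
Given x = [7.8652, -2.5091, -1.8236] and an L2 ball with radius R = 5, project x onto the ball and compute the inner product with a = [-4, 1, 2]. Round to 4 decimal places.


Step 1: Compute ||x|| (intermediates to 6 decimals).
||x|| = sqrt(7.8652^2 + (-2.5091)^2 + (-1.8236)^2) = 8.454731
Step 2: Project.
Since ||x|| > R, scale = R/||x|| = 5/8.454731 = 0.591385, proj(x) = scale * x
proj(x) = [4.651361, -1.483844, -1.07845]
Step 3: Dot product.
a^T * proj(x) = -4*4.651361 + 1*(-1.483844) + 2*(-1.07845) = -22.2462


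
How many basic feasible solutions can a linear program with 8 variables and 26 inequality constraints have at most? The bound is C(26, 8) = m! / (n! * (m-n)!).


Each vertex corresponds to some choice of n active constraints out of m, so the number of vertices is at most C(m, n) = m! / (n!(m-n)!).
m = 26, n = 8
Numerator: 26 * 25 * 24 * 23 * 22 * 21 * 20 * 19
Denominator: 8! = 40320
C(26, 8) = 1562275


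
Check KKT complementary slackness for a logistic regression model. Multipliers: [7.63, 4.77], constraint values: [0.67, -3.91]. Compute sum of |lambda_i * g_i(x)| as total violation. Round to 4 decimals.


KKT complementary slackness check:
lambda_1 * g_1 = 7.63 * 0.67 = 5.1121
lambda_2 * g_2 = 4.77 * -3.91 = -18.6507
Total violation = 5.1121 + 18.6507 = 23.7628


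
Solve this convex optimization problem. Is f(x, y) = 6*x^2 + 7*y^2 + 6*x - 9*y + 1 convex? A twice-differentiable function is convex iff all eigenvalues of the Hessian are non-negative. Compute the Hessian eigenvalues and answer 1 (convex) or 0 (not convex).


The Hessian of f(x,y) = 6*x^2 + 7*y^2 + 6*x - 9*y + 1 is:
H = [[12, 0], [0, 14]]
Trace = 12 + 14 = 26
Determinant = 12*14 - (0)^2 = 168
Discriminant = (26)^2 - 4*168 = 4.0
Eigenvalues: lambda_1 = 12.0, lambda_2 = 14.0
The function is convex.

1


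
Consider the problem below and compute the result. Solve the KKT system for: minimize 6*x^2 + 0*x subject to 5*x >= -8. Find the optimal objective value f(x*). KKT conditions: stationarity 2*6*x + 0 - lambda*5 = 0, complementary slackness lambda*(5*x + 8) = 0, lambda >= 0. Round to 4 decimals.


Step 1: Try lambda = 0 (constraint inactive).
Stationarity: 2*6*x + 0 = 0
x* = 0/(2*6) = 0.0
Check constraint: 5*0.0 = 0.0 >= -8 -- satisfied.
Step 2: Compute optimal value.
f(x*) = 6*0.0^2 + 0*0.0 = 0.0


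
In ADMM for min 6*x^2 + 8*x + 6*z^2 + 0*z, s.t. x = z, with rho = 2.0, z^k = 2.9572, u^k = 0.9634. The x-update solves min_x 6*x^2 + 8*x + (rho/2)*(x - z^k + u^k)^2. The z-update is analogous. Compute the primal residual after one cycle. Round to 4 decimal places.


ADMM iteration with rho = 2.0, z^k = 2.9572, u^k = 0.9634
Step 1: x-update.
Minimize 6*x^2 + 8*x + (2.0/2)*(x - 2.9572 + 0.9634)^2
FOC: (2*6 + 2.0)*x = -8 + 2.0*(2.9572 - 0.9634)
x^{k+1} = -0.2866
Step 2: z-update.
Minimize 6*z^2 + 0*z + (2.0/2)*(-0.2866 - z + 0.9634)^2
FOC: (2*6 + 2.0)*z = 0 + 2.0*(-0.2866 + 0.9634)
z^{k+1} = 0.0967
Step 3: u-update.
u^{k+1} = 0.9634 - 0.2866 - 0.0967 = 0.5801
Step 4: Primal residual = |-0.2866 - 0.0967| = 0.3833


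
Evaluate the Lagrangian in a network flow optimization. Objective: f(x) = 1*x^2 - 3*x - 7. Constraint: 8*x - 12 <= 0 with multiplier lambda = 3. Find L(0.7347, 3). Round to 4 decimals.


Step 1: Evaluate f(x).
f(0.7347) = 1*0.7347^2 - 3*0.7347 - 7 = -8.6643
Step 2: Evaluate g(x).
g(0.7347) = 8*0.7347 - 12 = -6.1224
Step 3: Compute Lagrangian.
L = -8.6643 + 3*-6.1224 = -27.0315


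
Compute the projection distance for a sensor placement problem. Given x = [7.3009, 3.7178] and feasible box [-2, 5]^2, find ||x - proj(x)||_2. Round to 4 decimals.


Project each component onto [-2, 5].
clip(7.3009) = 5.0, clip(3.7178) = 3.7178
Projection = [5.0, 3.7178]
Squared diffs: [5.2941, 0.0]
Distance = sqrt(5.2941) = 2.3009


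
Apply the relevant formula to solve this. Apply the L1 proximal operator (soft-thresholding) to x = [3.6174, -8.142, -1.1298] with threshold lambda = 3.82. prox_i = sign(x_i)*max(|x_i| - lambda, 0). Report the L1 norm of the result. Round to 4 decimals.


Soft-thresholding with lambda = 3.82:
prox(3.6174) = sign(3.6174)*max(|3.6174| - 3.82, 0) = 0.0
prox(-8.142) = sign(-8.142)*max(|-8.142| - 3.82, 0) = -4.322
prox(-1.1298) = sign(-1.1298)*max(|-1.1298| - 3.82, 0) = 0.0
prox(x) = [0.0, -4.322, 0.0]
||prox(x)||_1 = 0.0 + 4.322 + 0.0 = 4.322


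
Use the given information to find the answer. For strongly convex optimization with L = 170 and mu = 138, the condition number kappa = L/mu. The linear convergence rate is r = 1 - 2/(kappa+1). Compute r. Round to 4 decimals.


Step 1: Compute the condition number.
kappa = L/mu = 170/138 = 1.2319
Step 2: Compute the convergence rate.
r = 1 - 2/(kappa + 1) = 1 - 2*mu/(L + mu) = (L - mu)/(L + mu) = 32/308 = 0.1039


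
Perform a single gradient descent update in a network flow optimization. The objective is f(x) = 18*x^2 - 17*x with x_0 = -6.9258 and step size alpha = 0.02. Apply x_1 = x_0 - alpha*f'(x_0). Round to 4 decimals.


We compute the gradient at x_0 and apply the update.
f'(x) = 36*x - 17
f'(-6.9258) = 36*-6.9258 - 17 = -266.3288
x_1 = -6.9258 - 0.02*-266.3288 = -1.5992


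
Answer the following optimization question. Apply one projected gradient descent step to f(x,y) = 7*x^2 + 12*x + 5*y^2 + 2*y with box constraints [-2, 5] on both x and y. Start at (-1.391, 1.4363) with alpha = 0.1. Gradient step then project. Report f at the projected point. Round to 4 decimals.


Step 1: Compute gradient at (-1.391, 1.4363).
grad_x = 2*7*-1.391 + 12 = -7.474
grad_y = 2*5*1.4363 + 2 = 16.363
Step 2: Gradient step.
x_raw = -1.391 - 0.1*-7.474 = -0.6436
y_raw = 1.4363 - 0.1*16.363 = -0.2
Step 3: Project onto [-2, 5].
x_proj = clip(-0.6436) = -0.6436
y_proj = clip(-0.2) = -0.2
Step 4: Evaluate f.
f(-0.6436, -0.2) = -5.0237


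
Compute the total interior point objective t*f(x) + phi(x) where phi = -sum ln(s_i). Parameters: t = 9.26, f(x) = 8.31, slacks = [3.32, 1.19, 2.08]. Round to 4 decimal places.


Step 1: Compute log-barrier.
ln values: [1.2, 0.174, 0.7324]
phi = -(1.2 + 0.174 + 0.7324) = -2.1063
Step 2: Compute augmented objective.
t*f(x) = 9.26*8.31 = 76.9506
Total = 76.9506 - 2.1063 = 74.8443


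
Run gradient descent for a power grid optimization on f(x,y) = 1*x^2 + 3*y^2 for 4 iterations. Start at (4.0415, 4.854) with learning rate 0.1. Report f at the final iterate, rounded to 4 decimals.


Gradient descent on f(x,y) = 1*x^2 + 3*y^2.
Starting point: (4.0415, 4.854), alpha = 0.1
Step 1: grad_x = 2*1*4.0415 = 8.083, grad_y = 2*3*4.854 = 29.124
  x_1 = 4.0415 - 0.1*8.083 = 3.2332
  y_1 = 4.854 - 0.1*29.124 = 1.9416
Step 2: grad_x = 2*1*3.2332 = 6.4664, grad_y = 2*3*1.9416 = 11.6496
  x_2 = 3.2332 - 0.1*6.4664 = 2.5866
  y_2 = 1.9416 - 0.1*11.6496 = 0.7766
Step 3: grad_x = 2*1*2.5866 = 5.1731, grad_y = 2*3*0.7766 = 4.6598
  x_3 = 2.5866 - 0.1*5.1731 = 2.0692
  y_3 = 0.7766 - 0.1*4.6598 = 0.3107
Step 4: grad_x = 2*1*2.0692 = 4.1385, grad_y = 2*3*0.3107 = 1.8639
  x_4 = 2.0692 - 0.1*4.1385 = 1.6554
  y_4 = 0.3107 - 0.1*1.8639 = 0.1243
f(1.6554, 0.1243) = 1*1.6554^2 + 3*0.1243^2 = 2.7867


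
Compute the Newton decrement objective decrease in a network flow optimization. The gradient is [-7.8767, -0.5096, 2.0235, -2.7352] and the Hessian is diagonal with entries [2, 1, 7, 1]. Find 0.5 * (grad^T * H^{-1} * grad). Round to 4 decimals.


Step 1: H is diagonal, so H^(-1) * g = [-3.9384, -0.5096, 0.2891, -2.7352].
Step 2: g^T H^(-1) g = sum_i g_i^2 / H_ii
  = (-7.8767)^2/2 + (-0.5096)^2/1 + (2.0235)^2/7 + (-2.7352)^2/1
  = 31.0212 + 0.2597 + 0.5849 + 7.4813 = 39.3471
Step 3: Objective decrease = 0.5 * g^T H^(-1) g = 19.6736


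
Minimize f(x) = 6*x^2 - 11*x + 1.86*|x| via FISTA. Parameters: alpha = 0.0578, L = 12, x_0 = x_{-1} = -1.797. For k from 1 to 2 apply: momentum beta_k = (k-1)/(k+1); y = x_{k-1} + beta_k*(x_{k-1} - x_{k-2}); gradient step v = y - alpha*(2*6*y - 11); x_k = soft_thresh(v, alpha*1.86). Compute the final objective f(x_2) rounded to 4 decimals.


FISTA on f(x) = 6*x^2 - 11*x + 1.86*|x|
L = 12, alpha = 0.0578
Iteration 1: beta = 0.0, y = -1.797 + 0.0*(-1.797 + 1.797) = -1.797
  grad(y) = -32.564, v = y - alpha*grad = 0.0852
  prox(v) = soft_thresh(0.0852, 0.1075) = 0.0
Iteration 2: beta = 0.3333, y = 0.0 + 0.3333*(0.0 + 1.797) = 0.599
  grad(y) = -3.812, v = y - alpha*grad = 0.8193
  prox(v) = soft_thresh(0.8193, 0.1075) = 0.7118
f(x_2) = 6*0.7118^2 - 11*0.7118 + 1.86*|0.7118| = -3.4659


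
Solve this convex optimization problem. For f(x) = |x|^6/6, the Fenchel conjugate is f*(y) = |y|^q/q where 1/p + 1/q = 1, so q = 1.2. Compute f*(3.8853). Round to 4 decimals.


The conjugate exponent q satisfies 1/p + 1/q = 1.
p = 6, so q = 6/(6 - 1) = 1.2
|y|^q = 3.8853^1.2 = 5.0969
f*(3.8853) = 5.0969 / 1.2 = 4.2474


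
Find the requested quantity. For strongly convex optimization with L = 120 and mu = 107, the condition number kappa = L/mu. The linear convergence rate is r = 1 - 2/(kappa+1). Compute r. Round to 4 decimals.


Step 1: Compute the condition number.
kappa = L/mu = 120/107 = 1.1215
Step 2: Compute the convergence rate.
r = 1 - 2/(kappa + 1) = 1 - 2*mu/(L + mu) = (L - mu)/(L + mu) = 13/227 = 0.0573


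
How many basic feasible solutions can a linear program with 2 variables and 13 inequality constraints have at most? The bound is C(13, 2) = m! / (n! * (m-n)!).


Each vertex corresponds to some choice of n active constraints out of m, so the number of vertices is at most C(m, n) = m! / (n!(m-n)!).
m = 13, n = 2
Numerator: 13 * 12
Denominator: 2! = 2
C(13, 2) = 78


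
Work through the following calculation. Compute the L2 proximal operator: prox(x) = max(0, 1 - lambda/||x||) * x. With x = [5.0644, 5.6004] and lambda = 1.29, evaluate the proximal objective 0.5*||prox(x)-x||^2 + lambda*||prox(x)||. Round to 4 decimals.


Step 1: Compute ||x||.
||x|| = 7.5507
Step 2: Compute scaling factor.
scale = max(0, 1 - 1.29/7.5507) = 0.8292
Step 3: prox(x) = [4.1992, 4.6436]
||prox(x)|| = 6.2607
Step 4: Proximal objective.
0.5*||prox-x||^2 = 0.8321
lambda*||prox|| = 8.0763
Total = 8.9083


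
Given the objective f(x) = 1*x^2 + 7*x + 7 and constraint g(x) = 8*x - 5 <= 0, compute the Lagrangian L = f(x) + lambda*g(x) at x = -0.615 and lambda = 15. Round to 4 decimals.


Step 1: Evaluate f(x).
f(-0.615) = 1*(-0.615)^2 + 7*(-0.615) + 7 = 3.0732
Step 2: Evaluate g(x).
g(-0.615) = 8*-0.615 - 5 = -9.92
Step 3: Compute Lagrangian.
L = 3.0732 + 15*-9.92 = -145.7268


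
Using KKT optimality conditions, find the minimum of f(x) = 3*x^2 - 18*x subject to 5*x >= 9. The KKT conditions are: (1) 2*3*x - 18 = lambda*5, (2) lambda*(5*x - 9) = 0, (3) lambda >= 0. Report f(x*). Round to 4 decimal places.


Step 1: Try lambda = 0 (constraint inactive).
Stationarity: 2*3*x - 18 = 0
x* = 18/(2*3) = 3.0
Check constraint: 5*3.0 = 15.0 >= 9 -- satisfied.
Step 2: Compute optimal value.
f(x*) = 3*3.0^2 - 18*3.0 = -27.0


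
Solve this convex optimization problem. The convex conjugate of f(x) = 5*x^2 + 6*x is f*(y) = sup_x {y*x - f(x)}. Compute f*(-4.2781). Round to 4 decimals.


f*(y) = sup_x {y*x - a*x^2 - b*x} = sup_x {(y-b)*x - a*x^2}
FOC: (y - b) - 2a*x = 0 => x* = (y - b)/(2a)
x* = (-4.2781 - 6)/(2*5) = -1.0278
f*(-4.2781) = (y-b)^2/(4a) = (-4.2781 - 6)^2/(4*5)
= 105.6393/20 = 5.282


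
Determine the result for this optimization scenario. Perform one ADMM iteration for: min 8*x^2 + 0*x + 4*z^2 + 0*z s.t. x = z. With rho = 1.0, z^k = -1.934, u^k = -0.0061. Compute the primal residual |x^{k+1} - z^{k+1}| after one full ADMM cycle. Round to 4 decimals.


ADMM iteration with rho = 1.0, z^k = -1.934, u^k = -0.0061
Step 1: x-update.
Minimize 8*x^2 + 0*x + (1.0/2)*(x + 1.934 - 0.0061)^2
FOC: (2*8 + 1.0)*x = 0 + 1.0*(-1.934 + 0.0061)
x^{k+1} = -0.1134
Step 2: z-update.
Minimize 4*z^2 + 0*z + (1.0/2)*(-0.1134 - z - 0.0061)^2
FOC: (2*4 + 1.0)*z = 0 + 1.0*(-0.1134 - 0.0061)
z^{k+1} = -0.0133
Step 3: u-update.
u^{k+1} = -0.0061 - 0.1134 + 0.0133 = -0.1062
Step 4: Primal residual = |-0.1134 + 0.0133| = 0.1001


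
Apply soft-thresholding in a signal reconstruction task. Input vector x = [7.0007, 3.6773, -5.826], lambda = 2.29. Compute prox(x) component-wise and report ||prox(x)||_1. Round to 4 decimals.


Soft-thresholding with lambda = 2.29:
prox(7.0007) = sign(7.0007)*max(|7.0007| - 2.29, 0) = 4.7107
prox(3.6773) = sign(3.6773)*max(|3.6773| - 2.29, 0) = 1.3873
prox(-5.826) = sign(-5.826)*max(|-5.826| - 2.29, 0) = -3.536
prox(x) = [4.7107, 1.3873, -3.536]
||prox(x)||_1 = 4.7107 + 1.3873 + 3.536 = 9.634


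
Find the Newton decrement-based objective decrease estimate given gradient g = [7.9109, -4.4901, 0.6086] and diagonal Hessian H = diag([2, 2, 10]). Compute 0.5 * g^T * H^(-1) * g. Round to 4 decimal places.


Step 1: H is diagonal, so H^(-1) * g = [3.9555, -2.2451, 0.0609].
Step 2: g^T H^(-1) g = sum_i g_i^2 / H_ii
  = (7.9109)^2/2 + (-4.4901)^2/2 + (0.6086)^2/10
  = 31.2912 + 10.0805 + 0.037 = 41.4087
Step 3: Objective decrease = 0.5 * g^T H^(-1) g = 20.7044


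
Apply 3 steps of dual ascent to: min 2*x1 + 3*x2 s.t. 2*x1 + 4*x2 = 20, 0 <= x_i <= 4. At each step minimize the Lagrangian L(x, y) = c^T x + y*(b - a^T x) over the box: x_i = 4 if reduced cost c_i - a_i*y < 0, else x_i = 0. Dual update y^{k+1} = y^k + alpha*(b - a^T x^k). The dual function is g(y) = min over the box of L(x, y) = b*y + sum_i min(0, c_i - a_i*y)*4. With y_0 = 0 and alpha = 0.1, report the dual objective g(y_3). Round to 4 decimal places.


Dual ascent for LP: min 2*x1 + 3*x2, 2*x1 + 4*x2 = 20, 0 <= x_i <= 4
Step 1: y^k = 0.0, reduced costs: (2.0, 3.0)
  x^k = (0.0, 0.0), subgradient = b - a^T x = 20.0
  y^{k+1} = 0.0 + 0.1*20.0 = 2.0
Step 2: y^k = 2.0, reduced costs: (-2.0, -5.0)
  x^k = (4.0, 4.0), subgradient = b - a^T x = -4.0
  y^{k+1} = 2.0 + 0.1*-4.0 = 1.6
Step 3: y^k = 1.6, reduced costs: (-1.2, -3.4)
  x^k = (4.0, 4.0), subgradient = b - a^T x = -4.0
  y^{k+1} = 1.6 + 0.1*-4.0 = 1.2
Dual objective at y_3 = 1.2: reduced costs (-0.4, -1.8), box minimizer x = (4.0, 4.0)
g(y_3) = b*y + (c1 - a1*y)*x1 + (c2 - a2*y)*x2 = 20*1.2 + (-0.4)*4.0 + (-1.8)*4.0 = 24.0 - 1.6 - 7.2 = 15.2


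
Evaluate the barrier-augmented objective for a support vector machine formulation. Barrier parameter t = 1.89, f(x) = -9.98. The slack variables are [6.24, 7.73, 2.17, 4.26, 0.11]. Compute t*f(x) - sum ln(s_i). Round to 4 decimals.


Step 1: Compute log-barrier.
ln values: [1.831, 2.0451, 0.7747, 1.4493, -2.2073]
phi = -(1.831 + 2.0451 + 0.7747 + 1.4493 - 2.2073) = -3.8928
Step 2: Compute augmented objective.
t*f(x) = 1.89*-9.98 = -18.8622
Total = -18.8622 - 3.8928 = -22.755


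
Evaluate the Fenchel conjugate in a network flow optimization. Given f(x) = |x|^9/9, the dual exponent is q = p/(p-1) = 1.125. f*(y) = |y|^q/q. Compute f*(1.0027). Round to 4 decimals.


The conjugate exponent q satisfies 1/p + 1/q = 1.
p = 9, so q = 9/(9 - 1) = 1.125
|y|^q = 1.0027^1.125 = 1.003
f*(1.0027) = 1.003 / 1.125 = 0.8916


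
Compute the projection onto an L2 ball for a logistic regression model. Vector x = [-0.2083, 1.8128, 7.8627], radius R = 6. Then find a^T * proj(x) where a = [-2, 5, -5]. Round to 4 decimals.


Step 1: Compute ||x|| (intermediates to 6 decimals).
||x|| = sqrt((-0.2083)^2 + 1.8128^2 + 7.8627^2) = 8.071659
Step 2: Project.
Since ||x|| > R, scale = R/||x|| = 6/8.071659 = 0.743342, proj(x) = scale * x
proj(x) = [-0.154838, 1.34753, 5.844675]
Step 3: Dot product.
a^T * proj(x) = -2*(-0.154838) + 5*1.34753 - 5*5.844675 = -22.176


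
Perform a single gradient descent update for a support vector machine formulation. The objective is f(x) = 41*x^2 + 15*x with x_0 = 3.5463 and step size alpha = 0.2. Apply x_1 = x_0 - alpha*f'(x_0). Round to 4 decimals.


We compute the gradient at x_0 and apply the update.
f'(x) = 82*x + 15
f'(3.5463) = 82*3.5463 + 15 = 305.7966
x_1 = 3.5463 - 0.2*305.7966 = -57.613


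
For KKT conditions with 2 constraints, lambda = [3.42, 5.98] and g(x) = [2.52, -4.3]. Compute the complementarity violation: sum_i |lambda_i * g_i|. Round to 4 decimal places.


KKT complementary slackness check:
lambda_1 * g_1 = 3.42 * 2.52 = 8.6184
lambda_2 * g_2 = 5.98 * -4.3 = -25.714
Total violation = 8.6184 + 25.714 = 34.3324


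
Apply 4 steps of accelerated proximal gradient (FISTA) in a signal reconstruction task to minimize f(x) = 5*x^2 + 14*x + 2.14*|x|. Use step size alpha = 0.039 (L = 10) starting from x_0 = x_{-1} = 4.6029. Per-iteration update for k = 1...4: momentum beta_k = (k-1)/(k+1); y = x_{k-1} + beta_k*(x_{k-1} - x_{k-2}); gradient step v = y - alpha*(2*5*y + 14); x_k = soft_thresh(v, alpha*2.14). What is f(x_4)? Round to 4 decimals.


FISTA on f(x) = 5*x^2 + 14*x + 2.14*|x|
L = 10, alpha = 0.039
Iteration 1: beta = 0.0, y = 4.6029 + 0.0*(4.6029 - 4.6029) = 4.6029
  grad(y) = 60.029, v = y - alpha*grad = 2.2618
  prox(v) = soft_thresh(2.2618, 0.0835) = 2.1783
Iteration 2: beta = 0.3333, y = 2.1783 + 0.3333*(2.1783 - 4.6029) = 1.3701
  grad(y) = 27.7011, v = y - alpha*grad = 0.2898
  prox(v) = soft_thresh(0.2898, 0.0835) = 0.2063
Iteration 3: beta = 0.5, y = 0.2063 + 0.5*(0.2063 - 2.1783) = -0.7797
  grad(y) = 6.2031, v = y - alpha*grad = -1.0216
  prox(v) = soft_thresh(-1.0216, 0.0835) = -0.9382
Iteration 4: beta = 0.6, y = -0.9382 + 0.6*(-0.9382 - 0.2063) = -1.6248
  grad(y) = -2.2483, v = y - alpha*grad = -1.5371
  prox(v) = soft_thresh(-1.5371, 0.0835) = -1.4537
f(x_4) = 5*(-1.4537)^2 + 14*(-1.4537) + 2.14*|-1.4537| = -6.6747


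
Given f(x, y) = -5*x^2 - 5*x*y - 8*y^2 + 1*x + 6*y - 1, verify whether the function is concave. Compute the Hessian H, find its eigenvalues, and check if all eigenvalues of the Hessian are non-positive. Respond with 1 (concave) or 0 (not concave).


The Hessian of f(x,y) = -5*x^2 - 5*x*y - 8*y^2 + 1*x + 6*y - 1 is:
H = [[-10, -5], [-5, -16]]
Trace = -10 - 16 = -26
Determinant = -10*-16 - (-5)^2 = 135
Discriminant = (-26)^2 - 4*135 = 136.0
Eigenvalues: lambda_1 = -18.831, lambda_2 = -7.169
The function is concave.

1


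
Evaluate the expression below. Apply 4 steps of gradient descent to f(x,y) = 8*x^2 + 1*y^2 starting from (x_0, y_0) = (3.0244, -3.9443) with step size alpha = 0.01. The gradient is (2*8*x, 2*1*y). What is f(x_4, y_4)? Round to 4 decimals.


Gradient descent on f(x,y) = 8*x^2 + 1*y^2.
Starting point: (3.0244, -3.9443), alpha = 0.01
Step 1: grad_x = 2*8*3.0244 = 48.3904, grad_y = 2*1*-3.9443 = -7.8886
  x_1 = 3.0244 - 0.01*48.3904 = 2.5405
  y_1 = -3.9443 - 0.01*-7.8886 = -3.8654
Step 2: grad_x = 2*8*2.5405 = 40.6479, grad_y = 2*1*-3.8654 = -7.7308
  x_2 = 2.5405 - 0.01*40.6479 = 2.134
  y_2 = -3.8654 - 0.01*-7.7308 = -3.7881
Step 3: grad_x = 2*8*2.134 = 34.1443, grad_y = 2*1*-3.7881 = -7.5762
  x_3 = 2.134 - 0.01*34.1443 = 1.7926
  y_3 = -3.7881 - 0.01*-7.5762 = -3.7123
Step 4: grad_x = 2*8*1.7926 = 28.6812, grad_y = 2*1*-3.7123 = -7.4247
  x_4 = 1.7926 - 0.01*28.6812 = 1.5058
  y_4 = -3.7123 - 0.01*-7.4247 = -3.6381
f(1.5058, -3.6381) = 8*1.5058^2 + 1*(-3.6381)^2 = 31.3743


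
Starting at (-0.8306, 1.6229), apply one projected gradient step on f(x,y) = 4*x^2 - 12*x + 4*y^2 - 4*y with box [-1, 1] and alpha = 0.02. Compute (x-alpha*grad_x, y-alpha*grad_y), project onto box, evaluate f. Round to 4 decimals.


Step 1: Compute gradient at (-0.8306, 1.6229).
grad_x = 2*4*-0.8306 - 12 = -18.6448
grad_y = 2*4*1.6229 - 4 = 8.9832
Step 2: Gradient step.
x_raw = -0.8306 - 0.02*-18.6448 = -0.4577
y_raw = 1.6229 - 0.02*8.9832 = 1.4432
Step 3: Project onto [-1, 1].
x_proj = clip(-0.4577) = -0.4577
y_proj = clip(1.4432) = 1.0
Step 4: Evaluate f.
f(-0.4577, 1.0) = 6.3304


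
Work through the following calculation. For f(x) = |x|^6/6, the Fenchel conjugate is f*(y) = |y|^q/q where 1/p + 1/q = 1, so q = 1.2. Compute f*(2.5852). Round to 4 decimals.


The conjugate exponent q satisfies 1/p + 1/q = 1.
p = 6, so q = 6/(6 - 1) = 1.2
|y|^q = 2.5852^1.2 = 3.126
f*(2.5852) = 3.126 / 1.2 = 2.605


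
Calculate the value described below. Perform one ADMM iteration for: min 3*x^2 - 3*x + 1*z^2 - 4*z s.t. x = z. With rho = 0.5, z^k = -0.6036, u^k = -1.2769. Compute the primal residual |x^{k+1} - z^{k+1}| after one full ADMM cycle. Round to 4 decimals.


ADMM iteration with rho = 0.5, z^k = -0.6036, u^k = -1.2769
Step 1: x-update.
Minimize 3*x^2 - 3*x + (0.5/2)*(x + 0.6036 - 1.2769)^2
FOC: (2*3 + 0.5)*x = 3 + 0.5*(-0.6036 + 1.2769)
x^{k+1} = 0.5133
Step 2: z-update.
Minimize 1*z^2 - 4*z + (0.5/2)*(0.5133 - z - 1.2769)^2
FOC: (2*1 + 0.5)*z = 4 + 0.5*(0.5133 - 1.2769)
z^{k+1} = 1.4473
Step 3: u-update.
u^{k+1} = -1.2769 + 0.5133 - 1.4473 = -2.2109
Step 4: Primal residual = |0.5133 - 1.4473| = 0.934


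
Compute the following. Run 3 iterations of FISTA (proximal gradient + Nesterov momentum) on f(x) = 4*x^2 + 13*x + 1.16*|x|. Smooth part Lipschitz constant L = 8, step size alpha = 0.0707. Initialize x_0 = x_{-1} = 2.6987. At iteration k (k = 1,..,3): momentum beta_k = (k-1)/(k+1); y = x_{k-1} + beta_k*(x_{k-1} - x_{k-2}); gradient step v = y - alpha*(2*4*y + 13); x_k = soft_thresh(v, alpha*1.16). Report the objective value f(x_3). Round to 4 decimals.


FISTA on f(x) = 4*x^2 + 13*x + 1.16*|x|
L = 8, alpha = 0.0707
Iteration 1: beta = 0.0, y = 2.6987 + 0.0*(2.6987 - 2.6987) = 2.6987
  grad(y) = 34.5896, v = y - alpha*grad = 0.2532
  prox(v) = soft_thresh(0.2532, 0.082) = 0.1712
Iteration 2: beta = 0.3333, y = 0.1712 + 0.3333*(0.1712 - 2.6987) = -0.6713
  grad(y) = 7.6296, v = y - alpha*grad = -1.2107
  prox(v) = soft_thresh(-1.2107, 0.082) = -1.1287
Iteration 3: beta = 0.5, y = -1.1287 + 0.5*(-1.1287 - 0.1712) = -1.7786
  grad(y) = -1.2292, v = y - alpha*grad = -1.6917
  prox(v) = soft_thresh(-1.6917, 0.082) = -1.6097
f(x_3) = 4*(-1.6097)^2 + 13*(-1.6097) + 1.16*|-1.6097| = -8.6943


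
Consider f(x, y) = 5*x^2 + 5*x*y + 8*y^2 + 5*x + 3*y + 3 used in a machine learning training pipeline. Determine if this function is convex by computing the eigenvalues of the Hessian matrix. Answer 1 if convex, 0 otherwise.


The Hessian of f(x,y) = 5*x^2 + 5*x*y + 8*y^2 + 5*x + 3*y + 3 is:
H = [[10, 5], [5, 16]]
Trace = 10 + 16 = 26
Determinant = 10*16 - (5)^2 = 135
Discriminant = (26)^2 - 4*135 = 136.0
Eigenvalues: lambda_1 = 7.169, lambda_2 = 18.831
The function is convex.

1


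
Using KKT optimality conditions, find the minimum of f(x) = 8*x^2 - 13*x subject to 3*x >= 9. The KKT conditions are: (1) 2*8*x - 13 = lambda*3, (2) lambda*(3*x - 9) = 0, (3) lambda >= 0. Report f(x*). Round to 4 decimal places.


Step 1: Try lambda = 0 (constraint inactive).
x_unc = 13/(2*8) = 0.8125
Check: 3*0.8125 = 2.4375 < 9 -- violated!
Step 2: Constraint must be active: 3*x = 9
x* = 9/3 = 3.0
lambda = (2*8*3.0 - 13)/3 = 11.6667
Step 3: Compute optimal value.
f(x*) = 8*3.0^2 - 13*3.0 = 33.0


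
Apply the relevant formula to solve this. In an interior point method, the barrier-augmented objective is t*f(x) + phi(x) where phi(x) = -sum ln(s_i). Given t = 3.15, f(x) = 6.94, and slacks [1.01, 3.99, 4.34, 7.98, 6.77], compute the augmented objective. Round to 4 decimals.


Step 1: Compute log-barrier.
ln values: [0.01, 1.3838, 1.4679, 2.0769, 1.9125]
phi = -(0.01 + 1.3838 + 1.4679 + 2.0769 + 1.9125) = -6.8511
Step 2: Compute augmented objective.
t*f(x) = 3.15*6.94 = 21.861
Total = 21.861 - 6.8511 = 15.0099


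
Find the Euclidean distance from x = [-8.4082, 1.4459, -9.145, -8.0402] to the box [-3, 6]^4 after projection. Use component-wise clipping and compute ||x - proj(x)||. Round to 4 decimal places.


Project each component onto [-3, 6].
clip(-8.4082) = -3.0, clip(1.4459) = 1.4459, clip(-9.145) = -3.0, clip(-8.0402) = -3.0
Projection = [-3.0, 1.4459, -3.0, -3.0]
Squared diffs: [29.2486, 0.0, 37.761, 25.4036]
Distance = sqrt(92.4132) = 9.6132


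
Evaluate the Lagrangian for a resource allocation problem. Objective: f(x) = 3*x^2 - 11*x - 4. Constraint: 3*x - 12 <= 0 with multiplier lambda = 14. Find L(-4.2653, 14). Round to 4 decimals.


Step 1: Evaluate f(x).
f(-4.2653) = 3*(-4.2653)^2 - 11*(-4.2653) - 4 = 97.4967
Step 2: Evaluate g(x).
g(-4.2653) = 3*-4.2653 - 12 = -24.7959
Step 3: Compute Lagrangian.
L = 97.4967 + 14*-24.7959 = -249.6459


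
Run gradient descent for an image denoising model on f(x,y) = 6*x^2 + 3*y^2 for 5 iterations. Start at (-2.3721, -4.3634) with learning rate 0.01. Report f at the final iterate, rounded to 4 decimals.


Gradient descent on f(x,y) = 6*x^2 + 3*y^2.
Starting point: (-2.3721, -4.3634), alpha = 0.01
Step 1: grad_x = 2*6*-2.3721 = -28.4652, grad_y = 2*3*-4.3634 = -26.1804
  x_1 = -2.3721 - 0.01*-28.4652 = -2.0874
  y_1 = -4.3634 - 0.01*-26.1804 = -4.1016
Step 2: grad_x = 2*6*-2.0874 = -25.0494, grad_y = 2*3*-4.1016 = -24.6096
  x_2 = -2.0874 - 0.01*-25.0494 = -1.837
  y_2 = -4.1016 - 0.01*-24.6096 = -3.8555
Step 3: grad_x = 2*6*-1.837 = -22.0435, grad_y = 2*3*-3.8555 = -23.133
  x_3 = -1.837 - 0.01*-22.0435 = -1.6165
  y_3 = -3.8555 - 0.01*-23.133 = -3.6242
Step 4: grad_x = 2*6*-1.6165 = -19.3982, grad_y = 2*3*-3.6242 = -21.745
  x_4 = -1.6165 - 0.01*-19.3982 = -1.4225
  y_4 = -3.6242 - 0.01*-21.745 = -3.4067
Step 5: grad_x = 2*6*-1.4225 = -17.0704, grad_y = 2*3*-3.4067 = -20.4403
  x_5 = -1.4225 - 0.01*-17.0704 = -1.2518
  y_5 = -3.4067 - 0.01*-20.4403 = -3.2023
f(-1.2518, -3.2023) = 6*(-1.2518)^2 + 3*(-3.2023)^2 = 40.167


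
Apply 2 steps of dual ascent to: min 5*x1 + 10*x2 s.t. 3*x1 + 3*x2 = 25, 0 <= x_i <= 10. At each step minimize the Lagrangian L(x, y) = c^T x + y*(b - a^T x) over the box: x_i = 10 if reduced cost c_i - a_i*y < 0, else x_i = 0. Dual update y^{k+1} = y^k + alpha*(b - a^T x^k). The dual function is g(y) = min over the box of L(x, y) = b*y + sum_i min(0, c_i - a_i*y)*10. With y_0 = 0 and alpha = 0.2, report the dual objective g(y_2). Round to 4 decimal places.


Dual ascent for LP: min 5*x1 + 10*x2, 3*x1 + 3*x2 = 25, 0 <= x_i <= 10
Step 1: y^k = 0.0, reduced costs: (5.0, 10.0)
  x^k = (0.0, 0.0), subgradient = b - a^T x = 25.0
  y^{k+1} = 0.0 + 0.2*25.0 = 5.0
Step 2: y^k = 5.0, reduced costs: (-10.0, -5.0)
  x^k = (10.0, 10.0), subgradient = b - a^T x = -35.0
  y^{k+1} = 5.0 + 0.2*-35.0 = -2.0
Dual objective at y_2 = -2.0: reduced costs (11.0, 16.0), box minimizer x = (0.0, 0.0)
g(y_2) = b*y + (c1 - a1*y)*x1 + (c2 - a2*y)*x2 = 25*(-2.0) + 11.0*0.0 + 16.0*0.0 = -50.0 + 0.0 + 0.0 = -50.0


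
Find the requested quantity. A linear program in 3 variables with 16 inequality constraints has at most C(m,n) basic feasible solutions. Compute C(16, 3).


Each vertex corresponds to some choice of n active constraints out of m, so the number of vertices is at most C(m, n) = m! / (n!(m-n)!).
m = 16, n = 3
Numerator: 16 * 15 * 14
Denominator: 3! = 6
C(16, 3) = 560


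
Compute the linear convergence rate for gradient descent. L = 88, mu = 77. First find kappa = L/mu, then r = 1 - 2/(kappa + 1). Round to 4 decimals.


Step 1: Compute the condition number.
kappa = L/mu = 88/77 = 1.1429
Step 2: Compute the convergence rate.
r = 1 - 2/(kappa + 1) = 1 - 2*mu/(L + mu) = (L - mu)/(L + mu) = 11/165 = 0.0667


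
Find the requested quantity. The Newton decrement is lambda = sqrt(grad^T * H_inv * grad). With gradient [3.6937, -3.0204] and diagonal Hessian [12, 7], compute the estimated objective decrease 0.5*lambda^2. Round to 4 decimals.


Step 1: H is diagonal, so H^(-1) * g = [0.3078, -0.4315].
Step 2: g^T H^(-1) g = sum_i g_i^2 / H_ii
  = (3.6937)^2/12 + (-3.0204)^2/7
  = 1.137 + 1.3033 = 2.4402
Step 3: Objective decrease = 0.5 * g^T H^(-1) g = 1.2201


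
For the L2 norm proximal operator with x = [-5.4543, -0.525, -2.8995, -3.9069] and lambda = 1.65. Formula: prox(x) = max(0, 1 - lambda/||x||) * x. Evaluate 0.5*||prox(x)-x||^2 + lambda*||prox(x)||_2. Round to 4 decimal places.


Step 1: Compute ||x||.
||x|| = 7.3278
Step 2: Compute scaling factor.
scale = max(0, 1 - 1.65/7.3278) = 0.7748
Step 3: prox(x) = [-4.2261, -0.4068, -2.2466, -3.0272]
||prox(x)|| = 5.6778
Step 4: Proximal objective.
0.5*||prox-x||^2 = 1.3613
lambda*||prox|| = 9.3684
Total = 10.7295


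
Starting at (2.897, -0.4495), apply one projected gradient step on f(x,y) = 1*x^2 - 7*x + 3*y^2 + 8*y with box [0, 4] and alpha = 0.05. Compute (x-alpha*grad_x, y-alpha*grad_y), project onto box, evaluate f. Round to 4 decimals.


Step 1: Compute gradient at (2.897, -0.4495).
grad_x = 2*1*2.897 - 7 = -1.206
grad_y = 2*3*-0.4495 + 8 = 5.303
Step 2: Gradient step.
x_raw = 2.897 - 0.05*-1.206 = 2.9573
y_raw = -0.4495 - 0.05*5.303 = -0.7147
Step 3: Project onto [0, 4].
x_proj = clip(2.9573) = 2.9573
y_proj = clip(-0.7147) = 0.0
Step 4: Evaluate f.
f(2.9573, 0.0) = -11.9555


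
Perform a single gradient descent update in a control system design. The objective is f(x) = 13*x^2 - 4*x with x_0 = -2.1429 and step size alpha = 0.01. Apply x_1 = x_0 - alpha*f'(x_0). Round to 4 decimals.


We compute the gradient at x_0 and apply the update.
f'(x) = 26*x - 4
f'(-2.1429) = 26*-2.1429 - 4 = -59.7154
x_1 = -2.1429 - 0.01*-59.7154 = -1.5457


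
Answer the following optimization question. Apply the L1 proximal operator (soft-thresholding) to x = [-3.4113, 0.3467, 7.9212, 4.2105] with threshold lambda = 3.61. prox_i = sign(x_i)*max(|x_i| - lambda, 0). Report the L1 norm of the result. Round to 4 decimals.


Soft-thresholding with lambda = 3.61:
prox(-3.4113) = sign(-3.4113)*max(|-3.4113| - 3.61, 0) = 0.0
prox(0.3467) = sign(0.3467)*max(|0.3467| - 3.61, 0) = 0.0
prox(7.9212) = sign(7.9212)*max(|7.9212| - 3.61, 0) = 4.3112
prox(4.2105) = sign(4.2105)*max(|4.2105| - 3.61, 0) = 0.6005
prox(x) = [0.0, 0.0, 4.3112, 0.6005]
||prox(x)||_1 = 0.0 + 0.0 + 4.3112 + 0.6005 = 4.9117


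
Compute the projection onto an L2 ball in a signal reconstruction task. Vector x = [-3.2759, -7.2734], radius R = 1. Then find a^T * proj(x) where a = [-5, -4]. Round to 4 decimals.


Step 1: Compute ||x|| (intermediates to 6 decimals).
||x|| = sqrt((-3.2759)^2 + (-7.2734)^2) = 7.977084
Step 2: Project.
Since ||x|| > R, scale = R/||x|| = 1/7.977084 = 0.125359, proj(x) = scale * x
proj(x) = [-0.410664, -0.911786]
Step 3: Dot product.
a^T * proj(x) = -5*(-0.410664) - 4*(-0.911786) = 5.7005


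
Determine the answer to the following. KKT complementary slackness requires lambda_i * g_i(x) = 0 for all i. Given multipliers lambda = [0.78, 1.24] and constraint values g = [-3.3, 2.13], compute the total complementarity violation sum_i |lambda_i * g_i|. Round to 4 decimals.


KKT complementary slackness check:
lambda_1 * g_1 = 0.78 * -3.3 = -2.574
lambda_2 * g_2 = 1.24 * 2.13 = 2.6412
Total violation = 2.574 + 2.6412 = 5.2152


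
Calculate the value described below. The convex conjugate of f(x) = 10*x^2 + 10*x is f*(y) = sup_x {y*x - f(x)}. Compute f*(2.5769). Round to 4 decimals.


f*(y) = sup_x {y*x - a*x^2 - b*x} = sup_x {(y-b)*x - a*x^2}
FOC: (y - b) - 2a*x = 0 => x* = (y - b)/(2a)
x* = (2.5769 - 10)/(2*10) = -0.3712
f*(2.5769) = (y-b)^2/(4a) = (2.5769 - 10)^2/(4*10)
= 55.1024/40 = 1.3776


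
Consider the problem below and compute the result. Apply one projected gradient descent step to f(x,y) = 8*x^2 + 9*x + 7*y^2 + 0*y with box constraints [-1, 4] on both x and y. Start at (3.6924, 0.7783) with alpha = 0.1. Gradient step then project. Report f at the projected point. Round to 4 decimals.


Step 1: Compute gradient at (3.6924, 0.7783).
grad_x = 2*8*3.6924 + 9 = 68.0784
grad_y = 2*7*0.7783 + 0 = 10.8962
Step 2: Gradient step.
x_raw = 3.6924 - 0.1*68.0784 = -3.1154
y_raw = 0.7783 - 0.1*10.8962 = -0.3113
Step 3: Project onto [-1, 4].
x_proj = clip(-3.1154) = -1.0
y_proj = clip(-0.3113) = -0.3113
Step 4: Evaluate f.
f(-1.0, -0.3113) = -0.3216


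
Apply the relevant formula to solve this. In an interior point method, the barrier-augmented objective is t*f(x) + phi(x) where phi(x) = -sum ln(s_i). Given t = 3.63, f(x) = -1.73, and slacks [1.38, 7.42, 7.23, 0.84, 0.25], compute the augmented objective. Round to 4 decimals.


Step 1: Compute log-barrier.
ln values: [0.3221, 2.0042, 1.9782, -0.1744, -1.3863]
phi = -(0.3221 + 2.0042 + 1.9782 - 0.1744 - 1.3863) = -2.7439
Step 2: Compute augmented objective.
t*f(x) = 3.63*-1.73 = -6.2799
Total = -6.2799 - 2.7439 = -9.0238


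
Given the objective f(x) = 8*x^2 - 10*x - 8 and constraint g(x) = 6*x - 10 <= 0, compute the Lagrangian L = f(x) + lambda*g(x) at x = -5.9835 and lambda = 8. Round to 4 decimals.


Step 1: Evaluate f(x).
f(-5.9835) = 8*(-5.9835)^2 - 10*(-5.9835) - 8 = 338.2532
Step 2: Evaluate g(x).
g(-5.9835) = 6*-5.9835 - 10 = -45.901
Step 3: Compute Lagrangian.
L = 338.2532 + 8*-45.901 = -28.9548


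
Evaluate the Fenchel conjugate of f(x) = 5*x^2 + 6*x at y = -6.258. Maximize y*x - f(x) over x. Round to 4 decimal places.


f*(y) = sup_x {y*x - a*x^2 - b*x} = sup_x {(y-b)*x - a*x^2}
FOC: (y - b) - 2a*x = 0 => x* = (y - b)/(2a)
x* = (-6.258 - 6)/(2*5) = -1.2258
f*(-6.258) = (y-b)^2/(4a) = (-6.258 - 6)^2/(4*5)
= 150.2586/20 = 7.5129


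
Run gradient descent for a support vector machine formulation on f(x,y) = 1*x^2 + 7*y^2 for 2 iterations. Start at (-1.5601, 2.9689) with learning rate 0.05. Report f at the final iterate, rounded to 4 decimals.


Gradient descent on f(x,y) = 1*x^2 + 7*y^2.
Starting point: (-1.5601, 2.9689), alpha = 0.05
Step 1: grad_x = 2*1*-1.5601 = -3.1202, grad_y = 2*7*2.9689 = 41.5646
  x_1 = -1.5601 - 0.05*-3.1202 = -1.4041
  y_1 = 2.9689 - 0.05*41.5646 = 0.8907
Step 2: grad_x = 2*1*-1.4041 = -2.8082, grad_y = 2*7*0.8907 = 12.4694
  x_2 = -1.4041 - 0.05*-2.8082 = -1.2637
  y_2 = 0.8907 - 0.05*12.4694 = 0.2672
f(-1.2637, 0.2672) = 1*(-1.2637)^2 + 7*0.2672^2 = 2.0967


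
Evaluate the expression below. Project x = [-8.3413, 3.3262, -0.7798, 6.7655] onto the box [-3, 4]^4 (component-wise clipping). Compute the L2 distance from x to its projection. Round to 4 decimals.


Project each component onto [-3, 4].
clip(-8.3413) = -3.0, clip(3.3262) = 3.3262, clip(-0.7798) = -0.7798, clip(6.7655) = 4.0
Projection = [-3.0, 3.3262, -0.7798, 4.0]
Squared diffs: [28.5295, 0.0, 0.0, 7.648]
Distance = sqrt(36.1775) = 6.0148


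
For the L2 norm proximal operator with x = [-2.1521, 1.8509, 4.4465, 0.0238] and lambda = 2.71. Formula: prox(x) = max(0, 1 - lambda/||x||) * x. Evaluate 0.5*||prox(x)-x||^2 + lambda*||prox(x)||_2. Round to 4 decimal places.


Step 1: Compute ||x||.
||x|| = 5.2753
Step 2: Compute scaling factor.
scale = max(0, 1 - 2.71/5.2753) = 0.4863
Step 3: prox(x) = [-1.0465, 0.9001, 2.1623, 0.0116]
||prox(x)|| = 2.5653
Step 4: Proximal objective.
0.5*||prox-x||^2 = 3.6721
lambda*||prox|| = 6.952
Total = 10.6241


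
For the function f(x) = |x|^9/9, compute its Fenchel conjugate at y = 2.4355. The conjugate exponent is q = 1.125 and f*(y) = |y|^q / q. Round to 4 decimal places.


The conjugate exponent q satisfies 1/p + 1/q = 1.
p = 9, so q = 9/(9 - 1) = 1.125
|y|^q = 2.4355^1.125 = 2.7221
f*(2.4355) = 2.7221 / 1.125 = 2.4197


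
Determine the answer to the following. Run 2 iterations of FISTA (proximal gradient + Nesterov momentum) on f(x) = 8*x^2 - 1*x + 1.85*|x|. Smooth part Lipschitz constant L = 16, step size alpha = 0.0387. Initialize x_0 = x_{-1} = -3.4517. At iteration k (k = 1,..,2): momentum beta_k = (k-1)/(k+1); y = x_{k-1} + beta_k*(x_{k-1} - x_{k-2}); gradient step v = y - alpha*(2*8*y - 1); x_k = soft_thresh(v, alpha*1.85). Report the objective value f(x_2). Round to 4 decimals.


FISTA on f(x) = 8*x^2 - 1*x + 1.85*|x|
L = 16, alpha = 0.0387
Iteration 1: beta = 0.0, y = -3.4517 + 0.0*(-3.4517 + 3.4517) = -3.4517
  grad(y) = -56.2272, v = y - alpha*grad = -1.2757
  prox(v) = soft_thresh(-1.2757, 0.0716) = -1.2041
Iteration 2: beta = 0.3333, y = -1.2041 + 0.3333*(-1.2041 + 3.4517) = -0.4549
  grad(y) = -8.2787, v = y - alpha*grad = -0.1345
  prox(v) = soft_thresh(-0.1345, 0.0716) = -0.0629
f(x_2) = 8*(-0.0629)^2 - 1*(-0.0629) + 1.85*|-0.0629| = 0.2111
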